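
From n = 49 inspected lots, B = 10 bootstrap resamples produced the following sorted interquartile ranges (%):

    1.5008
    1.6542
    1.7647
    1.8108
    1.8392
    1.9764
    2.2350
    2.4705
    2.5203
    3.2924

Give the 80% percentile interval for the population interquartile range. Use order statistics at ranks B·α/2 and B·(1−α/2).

α = 0.20; lower rank = 10 × 0.100 = 1; upper rank = 10 × 0.900 = 9.
The 1st smallest replicate is 1.5008; the 9th is 2.5203.

(1.5008, 2.5203)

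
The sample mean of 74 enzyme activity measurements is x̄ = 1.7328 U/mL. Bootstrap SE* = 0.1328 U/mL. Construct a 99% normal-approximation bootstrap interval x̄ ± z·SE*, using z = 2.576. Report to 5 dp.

(1.39071, 2.07489)

Margin = 2.576 × 0.1328 = 0.342093
Interval: 1.7328 ± 0.342093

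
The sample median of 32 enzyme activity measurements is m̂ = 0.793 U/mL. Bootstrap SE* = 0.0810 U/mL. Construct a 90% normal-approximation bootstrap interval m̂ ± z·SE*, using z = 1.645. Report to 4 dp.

Margin = 1.645 × 0.0810 = 0.13325
Interval: 0.793 ± 0.13325

(0.6598, 0.9262)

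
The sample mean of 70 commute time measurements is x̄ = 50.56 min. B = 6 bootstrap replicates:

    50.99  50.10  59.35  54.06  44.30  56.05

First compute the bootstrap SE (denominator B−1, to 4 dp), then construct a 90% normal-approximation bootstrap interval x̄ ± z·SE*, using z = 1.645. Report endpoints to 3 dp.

(41.942, 59.178)

Mean of replicates = 52.4750; sum of squared deviations = 137.2350; SE* = √(137.2350/5) = 5.2390
Margin = 1.645 × 5.2390 = 8.6182
Interval: 50.56 ± 8.6182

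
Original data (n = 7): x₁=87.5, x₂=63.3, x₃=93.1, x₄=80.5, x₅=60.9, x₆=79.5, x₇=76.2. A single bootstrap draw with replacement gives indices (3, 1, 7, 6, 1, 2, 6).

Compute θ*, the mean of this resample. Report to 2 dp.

θ* = 80.94

Resample values: 93.1, 87.5, 76.2, 79.5, 87.5, 63.3, 79.5.
Mean = (93.1 + 87.5 + 76.2 + 79.5 + 87.5 + 63.3 + 79.5) / 7 = 566.60 / 7 = 80.94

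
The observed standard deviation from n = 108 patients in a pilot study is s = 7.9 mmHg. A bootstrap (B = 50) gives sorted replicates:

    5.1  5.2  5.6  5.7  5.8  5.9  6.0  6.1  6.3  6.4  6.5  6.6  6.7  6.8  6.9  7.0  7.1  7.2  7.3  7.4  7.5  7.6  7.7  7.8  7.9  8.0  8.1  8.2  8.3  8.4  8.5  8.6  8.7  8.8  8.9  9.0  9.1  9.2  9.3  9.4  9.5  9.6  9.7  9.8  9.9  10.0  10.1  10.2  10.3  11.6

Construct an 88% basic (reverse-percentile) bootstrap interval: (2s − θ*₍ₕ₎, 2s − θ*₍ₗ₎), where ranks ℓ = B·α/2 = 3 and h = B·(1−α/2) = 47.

(5.7, 10.2)

Percentile endpoints at ranks 3 and 47: θ*₍3₎ = 5.6, θ*₍47₎ = 10.1.
Basic interval reflects these around s:
  lower = 2 × 7.9 − 10.1 = 5.7
  upper = 2 × 7.9 − 5.6 = 10.2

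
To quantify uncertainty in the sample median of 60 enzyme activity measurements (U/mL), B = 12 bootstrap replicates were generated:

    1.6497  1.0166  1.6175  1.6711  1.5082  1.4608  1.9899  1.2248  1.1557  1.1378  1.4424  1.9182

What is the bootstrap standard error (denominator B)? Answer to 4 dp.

Bootstrap SE is the standard deviation of the 12 replicate medians.
Mean of replicates: (1.6497 + 1.0166 + 1.6175 + 1.6711 + 1.5082 + 1.4608 + 1.9899 + 1.2248 + 1.1557 + 1.1378 + 1.4424 + 1.9182) / 12 = 17.79270 / 12 = 1.48273
Sum of squared deviations: (+0.16697)² + (−0.46613)² + (+0.13477)² + (+0.18837)² + (+0.02547)² + (−0.02192)² + (+0.50717)² + (−0.25792)² + (−0.32703)² + (−0.34493)² + (−0.04033)² + (+0.43547)² = 1.04087
Variance = 1.04087 / 12 = 0.08674
SE* = √0.08674

SE* = 0.2945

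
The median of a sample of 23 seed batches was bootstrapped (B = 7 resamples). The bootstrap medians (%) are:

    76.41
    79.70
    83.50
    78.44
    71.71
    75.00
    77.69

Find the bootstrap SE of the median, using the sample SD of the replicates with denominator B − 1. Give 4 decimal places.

Bootstrap SE is the standard deviation of the 7 replicate medians.
Mean of replicates: (76.41 + 79.70 + 83.50 + 78.44 + 71.71 + 75.00 + 77.69) / 7 = 542.45000 / 7 = 77.49286
Sum of squared deviations: (−1.08286)² + (+2.20714)² + (+6.00714)² + (+0.94714)² + (−5.78286)² + (−2.49286)² + (+0.19714)² = 82.72154
Variance = 82.72154 / 6 = 13.78692
SE* = √13.78692

SE* = 3.7131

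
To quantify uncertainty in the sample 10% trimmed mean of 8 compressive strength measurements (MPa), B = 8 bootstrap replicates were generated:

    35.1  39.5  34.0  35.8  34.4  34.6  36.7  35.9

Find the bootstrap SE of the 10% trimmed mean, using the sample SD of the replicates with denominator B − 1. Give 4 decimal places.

SE* = 1.7574

Bootstrap SE is the standard deviation of the 8 replicate 10% trimmed means.
Mean of replicates: (35.1 + 39.5 + 34.0 + 35.8 + 34.4 + 34.6 + 36.7 + 35.9) / 8 = 286.00000 / 8 = 35.75000
Sum of squared deviations: (−0.65000)² + (+3.75000)² + (−1.75000)² + (+0.05000)² + (−1.35000)² + (−1.15000)² + (+0.95000)² + (+0.15000)² = 21.62000
Variance = 21.62000 / 7 = 3.08857
SE* = √3.08857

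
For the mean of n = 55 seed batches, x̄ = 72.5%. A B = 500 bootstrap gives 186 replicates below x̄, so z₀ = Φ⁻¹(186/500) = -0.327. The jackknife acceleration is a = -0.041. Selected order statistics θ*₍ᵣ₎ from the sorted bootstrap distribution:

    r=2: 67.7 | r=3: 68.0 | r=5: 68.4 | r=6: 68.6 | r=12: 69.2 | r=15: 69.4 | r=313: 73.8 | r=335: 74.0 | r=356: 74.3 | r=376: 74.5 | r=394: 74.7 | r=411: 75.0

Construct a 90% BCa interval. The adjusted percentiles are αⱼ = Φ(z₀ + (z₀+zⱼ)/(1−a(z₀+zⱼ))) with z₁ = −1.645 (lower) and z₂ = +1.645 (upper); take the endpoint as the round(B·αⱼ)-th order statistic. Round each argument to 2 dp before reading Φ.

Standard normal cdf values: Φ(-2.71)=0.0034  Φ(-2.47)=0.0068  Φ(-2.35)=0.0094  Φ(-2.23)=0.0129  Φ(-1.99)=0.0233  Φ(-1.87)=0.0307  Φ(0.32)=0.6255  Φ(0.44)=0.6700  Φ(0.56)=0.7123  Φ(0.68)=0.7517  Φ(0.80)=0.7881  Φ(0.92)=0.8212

Lower: z₀ + z₁ = -0.327 + (-1.645) = -1.972; 1 − a(z₀+z₁) = 1 − (-0.041)(-1.972) = 0.9191; argument = -0.327 + (-1.972)/0.9191 = -2.4725 → -2.47.
α₁ = Φ(-2.47) = 0.0068; rank = round(500 × 0.0068) = 3; θ*₍3₎ = 68.0.
Upper: z₀ + z₂ = 1.318; 1 − a(z₀+z₂) = 1.0540; argument = 0.9234 → 0.92; α₂ = 0.8212; rank = 411; θ*₍411₎ = 75.0.

(68.0, 75.0)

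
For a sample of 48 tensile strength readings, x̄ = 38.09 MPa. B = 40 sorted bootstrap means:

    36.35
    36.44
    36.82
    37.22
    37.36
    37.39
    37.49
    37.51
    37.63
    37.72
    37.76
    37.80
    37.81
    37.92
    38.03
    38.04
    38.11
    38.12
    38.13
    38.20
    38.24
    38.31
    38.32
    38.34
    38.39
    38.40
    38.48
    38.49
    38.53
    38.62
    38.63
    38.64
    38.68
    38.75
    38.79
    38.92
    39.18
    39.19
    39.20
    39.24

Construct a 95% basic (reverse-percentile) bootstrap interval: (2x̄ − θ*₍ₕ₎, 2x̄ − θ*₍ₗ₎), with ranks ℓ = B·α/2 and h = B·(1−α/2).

(36.98, 39.83)

Percentile endpoints at ranks 1 and 39: θ*₍1₎ = 36.35, θ*₍39₎ = 39.20.
Basic interval reflects these around x̄:
  lower = 2 × 38.09 − 39.20 = 36.98
  upper = 2 × 38.09 − 36.35 = 39.83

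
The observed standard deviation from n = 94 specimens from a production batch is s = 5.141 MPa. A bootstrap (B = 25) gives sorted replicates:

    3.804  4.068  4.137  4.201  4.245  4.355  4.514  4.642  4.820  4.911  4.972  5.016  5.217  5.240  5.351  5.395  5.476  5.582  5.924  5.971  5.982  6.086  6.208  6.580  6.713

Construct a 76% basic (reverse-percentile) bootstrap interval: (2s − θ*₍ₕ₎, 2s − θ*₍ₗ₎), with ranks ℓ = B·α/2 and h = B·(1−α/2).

(4.196, 6.145)

Percentile endpoints at ranks 3 and 22: θ*₍3₎ = 4.137, θ*₍22₎ = 6.086.
Basic interval reflects these around s:
  lower = 2 × 5.141 − 6.086 = 4.196
  upper = 2 × 5.141 − 4.137 = 6.145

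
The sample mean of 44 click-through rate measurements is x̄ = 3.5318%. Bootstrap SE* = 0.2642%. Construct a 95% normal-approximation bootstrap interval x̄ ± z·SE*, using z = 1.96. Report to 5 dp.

Margin = 1.96 × 0.2642 = 0.517832
Interval: 3.5318 ± 0.517832

(3.01397, 4.04963)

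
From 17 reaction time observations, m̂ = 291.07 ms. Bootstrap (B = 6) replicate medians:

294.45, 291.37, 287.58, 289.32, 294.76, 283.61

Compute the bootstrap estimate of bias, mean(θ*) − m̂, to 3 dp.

bias = −0.888

mean(θ*) = (294.45 + 291.37 + 287.58 + 289.32 + 294.76 + 283.61) / 6 = 290.1817
bias = 290.1817 − 291.07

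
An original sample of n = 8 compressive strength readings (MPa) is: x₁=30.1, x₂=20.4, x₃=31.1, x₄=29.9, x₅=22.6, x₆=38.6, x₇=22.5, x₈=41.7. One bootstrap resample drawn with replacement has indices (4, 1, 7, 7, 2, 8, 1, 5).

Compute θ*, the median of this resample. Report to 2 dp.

θ* = 26.25

Resample values: 29.9, 30.1, 22.5, 22.5, 20.4, 41.7, 30.1, 22.6.
Sorted: 20.4, 22.5, 22.5, 22.6, 29.9, 30.1, 30.1, 41.7
Median = average of the two middle values = 26.25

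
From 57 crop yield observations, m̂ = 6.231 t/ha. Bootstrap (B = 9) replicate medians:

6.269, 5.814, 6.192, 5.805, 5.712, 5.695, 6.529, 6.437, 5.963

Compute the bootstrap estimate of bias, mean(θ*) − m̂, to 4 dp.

mean(θ*) = (6.269 + 5.814 + 6.192 + 5.805 + 5.712 + 5.695 + 6.529 + 6.437 + 5.963) / 9 = 6.04622
bias = 6.04622 − 6.231

bias = −0.1848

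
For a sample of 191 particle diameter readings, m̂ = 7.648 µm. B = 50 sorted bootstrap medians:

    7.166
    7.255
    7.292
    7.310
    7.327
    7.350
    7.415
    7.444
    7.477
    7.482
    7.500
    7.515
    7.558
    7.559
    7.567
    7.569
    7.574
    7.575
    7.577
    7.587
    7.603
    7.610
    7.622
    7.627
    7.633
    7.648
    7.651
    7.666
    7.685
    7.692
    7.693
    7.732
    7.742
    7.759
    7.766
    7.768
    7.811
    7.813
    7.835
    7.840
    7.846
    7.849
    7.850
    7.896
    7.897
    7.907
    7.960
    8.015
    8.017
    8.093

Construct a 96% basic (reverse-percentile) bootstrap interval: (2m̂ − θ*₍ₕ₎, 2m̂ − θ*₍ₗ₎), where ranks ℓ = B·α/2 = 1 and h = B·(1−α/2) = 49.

(7.279, 8.130)

Percentile endpoints at ranks 1 and 49: θ*₍1₎ = 7.166, θ*₍49₎ = 8.017.
Basic interval reflects these around m̂:
  lower = 2 × 7.648 − 8.017 = 7.279
  upper = 2 × 7.648 − 7.166 = 8.130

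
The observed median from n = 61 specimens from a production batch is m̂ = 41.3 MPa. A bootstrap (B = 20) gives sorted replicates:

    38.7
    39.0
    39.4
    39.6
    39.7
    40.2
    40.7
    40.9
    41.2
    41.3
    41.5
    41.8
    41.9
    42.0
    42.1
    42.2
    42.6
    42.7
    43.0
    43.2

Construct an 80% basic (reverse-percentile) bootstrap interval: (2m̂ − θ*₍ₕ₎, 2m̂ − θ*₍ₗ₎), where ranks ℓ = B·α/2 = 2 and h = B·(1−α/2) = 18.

(39.9, 43.6)

Percentile endpoints at ranks 2 and 18: θ*₍2₎ = 39.0, θ*₍18₎ = 42.7.
Basic interval reflects these around m̂:
  lower = 2 × 41.3 − 42.7 = 39.9
  upper = 2 × 41.3 − 39.0 = 43.6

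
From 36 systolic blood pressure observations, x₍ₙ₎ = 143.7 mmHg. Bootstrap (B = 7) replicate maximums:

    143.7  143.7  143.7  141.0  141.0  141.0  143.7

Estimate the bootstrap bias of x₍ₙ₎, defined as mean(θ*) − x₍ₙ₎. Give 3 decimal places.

mean(θ*) = (143.7 + 143.7 + 143.7 + 141.0 + 141.0 + 141.0 + 143.7) / 7 = 142.5429
bias = 142.5429 − 143.7

bias = −1.157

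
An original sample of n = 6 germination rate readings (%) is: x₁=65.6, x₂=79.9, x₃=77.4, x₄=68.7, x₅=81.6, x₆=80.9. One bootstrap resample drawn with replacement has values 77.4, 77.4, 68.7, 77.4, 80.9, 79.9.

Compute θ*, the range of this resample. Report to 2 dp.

Range = 80.9 − 68.7 = 12.20

θ* = 12.20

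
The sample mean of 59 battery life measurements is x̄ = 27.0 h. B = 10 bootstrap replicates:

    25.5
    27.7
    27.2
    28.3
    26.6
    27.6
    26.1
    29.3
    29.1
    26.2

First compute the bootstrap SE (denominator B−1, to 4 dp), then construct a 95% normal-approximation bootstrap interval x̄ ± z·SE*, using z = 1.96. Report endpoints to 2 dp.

Mean of replicates = 27.3600; sum of squared deviations = 14.8440; SE* = √(14.8440/9) = 1.2843
Margin = 1.96 × 1.2843 = 2.517
Interval: 27.0 ± 2.517

(24.48, 29.52)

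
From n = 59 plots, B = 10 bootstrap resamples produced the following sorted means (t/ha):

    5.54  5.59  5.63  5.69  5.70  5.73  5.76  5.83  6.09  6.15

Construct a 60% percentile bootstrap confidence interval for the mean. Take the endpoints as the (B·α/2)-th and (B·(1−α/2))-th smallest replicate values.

(5.59, 5.83)

α = 0.40; lower rank = 10 × 0.200 = 2; upper rank = 10 × 0.800 = 8.
The 2nd smallest replicate is 5.59; the 8th is 5.83.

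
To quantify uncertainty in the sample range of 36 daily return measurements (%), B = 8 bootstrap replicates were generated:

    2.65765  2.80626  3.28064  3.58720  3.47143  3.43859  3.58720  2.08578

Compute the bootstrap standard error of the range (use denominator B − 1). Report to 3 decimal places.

SE* = 0.544

Bootstrap SE is the standard deviation of the 8 replicate ranges.
Mean of replicates: (2.65765 + 2.80626 + 3.28064 + 3.58720 + 3.47143 + 3.43859 + 3.58720 + 2.08578) / 8 = 24.914750 / 8 = 3.114344
Sum of squared deviations: (−0.456694)² + (−0.308084)² + (+0.166296)² + (+0.472856)² + (+0.357086)² + (+0.324246)² + (+0.472856)² + (−1.028564)² = 2.068915
Variance = 2.068915 / 7 = 0.295559
SE* = √0.295559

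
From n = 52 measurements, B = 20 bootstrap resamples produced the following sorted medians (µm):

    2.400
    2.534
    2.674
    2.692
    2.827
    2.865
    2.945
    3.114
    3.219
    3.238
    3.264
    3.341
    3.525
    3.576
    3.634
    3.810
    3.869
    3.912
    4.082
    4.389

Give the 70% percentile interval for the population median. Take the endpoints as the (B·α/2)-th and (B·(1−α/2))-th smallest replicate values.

(2.674, 3.869)

α = 0.30; lower rank = 20 × 0.150 = 3; upper rank = 20 × 0.850 = 17.
The 3rd smallest replicate is 2.674; the 17th is 3.869.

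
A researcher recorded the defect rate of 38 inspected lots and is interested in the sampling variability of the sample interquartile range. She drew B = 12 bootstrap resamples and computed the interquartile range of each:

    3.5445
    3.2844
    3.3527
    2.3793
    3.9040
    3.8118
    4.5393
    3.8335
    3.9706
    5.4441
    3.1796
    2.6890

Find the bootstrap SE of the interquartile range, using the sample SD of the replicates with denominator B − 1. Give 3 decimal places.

Bootstrap SE is the standard deviation of the 12 replicate interquartile ranges.
Mean of replicates: (3.5445 + 3.2844 + 3.3527 + 2.3793 + 3.9040 + 3.8118 + 4.5393 + 3.8335 + 3.9706 + 5.4441 + 3.1796 + 2.6890) / 12 = 43.93280 / 12 = 3.66107
Sum of squared deviations: (−0.11657)² + (−0.37667)² + (−0.30837)² + (−1.28177)² + (+0.24293)² + (+0.15073)² + (+0.87823)² + (+0.17243)² + (+0.30953)² + (+1.78303)² + (−0.48147)² + (−0.97207)² = 7.22799
Variance = 7.22799 / 11 = 0.65709
SE* = √0.65709

SE* = 0.811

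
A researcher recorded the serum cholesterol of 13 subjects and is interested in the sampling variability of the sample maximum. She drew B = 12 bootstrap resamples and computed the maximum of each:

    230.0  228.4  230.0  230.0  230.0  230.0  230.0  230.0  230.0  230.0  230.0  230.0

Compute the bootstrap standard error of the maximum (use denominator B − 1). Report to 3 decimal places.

SE* = 0.462

Bootstrap SE is the standard deviation of the 12 replicate maximums.
Mean of replicates: (230.0 + 228.4 + 230.0 + 230.0 + 230.0 + 230.0 + 230.0 + 230.0 + 230.0 + 230.0 + 230.0 + 230.0) / 12 = 2758.4000 / 12 = 229.8667
Sum of squared deviations: (+0.1333)² + (−1.4667)² + (+0.1333)² + (+0.1333)² + (+0.1333)² + (+0.1333)² + (+0.1333)² + (+0.1333)² + (+0.1333)² + (+0.1333)² + (+0.1333)² + (+0.1333)² = 2.3467
Variance = 2.3467 / 11 = 0.2133
SE* = √0.2133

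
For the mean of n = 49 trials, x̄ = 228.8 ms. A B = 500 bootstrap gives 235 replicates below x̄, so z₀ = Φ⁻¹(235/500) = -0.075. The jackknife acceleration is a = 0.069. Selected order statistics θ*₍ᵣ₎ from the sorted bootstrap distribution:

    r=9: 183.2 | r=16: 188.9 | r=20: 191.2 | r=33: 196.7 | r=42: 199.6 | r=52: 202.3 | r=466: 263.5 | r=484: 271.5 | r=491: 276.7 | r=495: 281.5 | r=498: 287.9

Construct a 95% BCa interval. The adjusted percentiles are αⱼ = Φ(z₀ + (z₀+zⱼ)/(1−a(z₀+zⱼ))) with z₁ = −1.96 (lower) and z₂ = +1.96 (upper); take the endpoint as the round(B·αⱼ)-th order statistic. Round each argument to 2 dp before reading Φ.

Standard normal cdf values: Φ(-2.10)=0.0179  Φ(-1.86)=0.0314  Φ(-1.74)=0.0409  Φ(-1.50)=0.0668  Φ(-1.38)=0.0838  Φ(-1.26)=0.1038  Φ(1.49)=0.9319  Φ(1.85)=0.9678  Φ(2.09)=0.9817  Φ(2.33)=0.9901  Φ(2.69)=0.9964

Lower: z₀ + z₁ = -0.075 + (-1.960) = -2.035; 1 − a(z₀+z₁) = 1 − (0.069)(-2.035) = 1.1404; argument = -0.075 + (-2.035)/1.1404 = -1.8594 → -1.86.
α₁ = Φ(-1.86) = 0.0314; rank = round(500 × 0.0314) = 16; θ*₍16₎ = 188.9.
Upper: z₀ + z₂ = 1.885; 1 − a(z₀+z₂) = 0.8699; argument = 2.0918 → 2.09; α₂ = 0.9817; rank = 491; θ*₍491₎ = 276.7.

(188.9, 276.7)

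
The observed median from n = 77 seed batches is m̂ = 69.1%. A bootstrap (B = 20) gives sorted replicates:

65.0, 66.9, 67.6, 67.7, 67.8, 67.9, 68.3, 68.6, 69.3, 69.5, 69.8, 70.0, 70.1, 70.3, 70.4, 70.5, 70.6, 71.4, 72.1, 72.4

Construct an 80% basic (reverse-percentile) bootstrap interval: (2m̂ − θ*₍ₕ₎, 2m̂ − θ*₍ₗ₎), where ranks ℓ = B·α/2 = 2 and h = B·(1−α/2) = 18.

(66.8, 71.3)

Percentile endpoints at ranks 2 and 18: θ*₍2₎ = 66.9, θ*₍18₎ = 71.4.
Basic interval reflects these around m̂:
  lower = 2 × 69.1 − 71.4 = 66.8
  upper = 2 × 69.1 − 66.9 = 71.3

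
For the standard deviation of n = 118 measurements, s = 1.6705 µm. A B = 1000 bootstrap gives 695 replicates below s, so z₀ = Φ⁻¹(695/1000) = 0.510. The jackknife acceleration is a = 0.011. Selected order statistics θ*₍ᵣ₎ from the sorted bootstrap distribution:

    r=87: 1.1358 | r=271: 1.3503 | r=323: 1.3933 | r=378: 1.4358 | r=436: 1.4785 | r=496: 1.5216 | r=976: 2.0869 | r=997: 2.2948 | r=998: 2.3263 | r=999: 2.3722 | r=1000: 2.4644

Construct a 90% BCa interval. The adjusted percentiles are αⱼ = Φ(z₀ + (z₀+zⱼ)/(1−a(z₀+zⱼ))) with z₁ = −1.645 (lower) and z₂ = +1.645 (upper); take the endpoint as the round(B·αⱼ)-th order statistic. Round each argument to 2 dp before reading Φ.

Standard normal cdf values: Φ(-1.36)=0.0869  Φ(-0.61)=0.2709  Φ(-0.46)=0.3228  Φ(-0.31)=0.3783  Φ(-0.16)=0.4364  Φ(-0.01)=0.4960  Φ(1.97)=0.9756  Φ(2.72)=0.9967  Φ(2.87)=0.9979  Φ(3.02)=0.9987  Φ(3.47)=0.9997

(1.3503, 2.2948)

Lower: z₀ + z₁ = 0.510 + (-1.645) = -1.135; 1 − a(z₀+z₁) = 1 − (0.011)(-1.135) = 1.0125; argument = 0.510 + (-1.135)/1.0125 = -0.6110 → -0.61.
α₁ = Φ(-0.61) = 0.2709; rank = round(1000 × 0.2709) = 271; θ*₍271₎ = 1.3503.
Upper: z₀ + z₂ = 2.155; 1 − a(z₀+z₂) = 0.9763; argument = 2.7173 → 2.72; α₂ = 0.9967; rank = 997; θ*₍997₎ = 2.2948.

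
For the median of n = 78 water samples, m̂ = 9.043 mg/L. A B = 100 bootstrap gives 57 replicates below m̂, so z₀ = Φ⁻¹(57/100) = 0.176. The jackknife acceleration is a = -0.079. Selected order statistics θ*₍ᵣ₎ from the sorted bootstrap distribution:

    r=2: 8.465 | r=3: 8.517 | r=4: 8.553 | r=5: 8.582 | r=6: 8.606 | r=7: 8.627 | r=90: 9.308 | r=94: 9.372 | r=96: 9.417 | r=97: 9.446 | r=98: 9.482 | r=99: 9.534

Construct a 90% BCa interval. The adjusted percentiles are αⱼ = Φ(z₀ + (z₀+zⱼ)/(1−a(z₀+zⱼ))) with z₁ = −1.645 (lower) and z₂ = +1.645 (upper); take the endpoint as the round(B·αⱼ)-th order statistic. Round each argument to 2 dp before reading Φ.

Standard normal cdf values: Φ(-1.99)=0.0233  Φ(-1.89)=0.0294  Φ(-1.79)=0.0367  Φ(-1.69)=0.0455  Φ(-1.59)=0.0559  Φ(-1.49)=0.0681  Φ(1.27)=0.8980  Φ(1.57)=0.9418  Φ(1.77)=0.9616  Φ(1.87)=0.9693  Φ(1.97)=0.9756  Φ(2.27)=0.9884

(8.627, 9.417)

Lower: z₀ + z₁ = 0.176 + (-1.645) = -1.469; 1 − a(z₀+z₁) = 1 − (-0.079)(-1.469) = 0.8839; argument = 0.176 + (-1.469)/0.8839 = -1.4859 → -1.49.
α₁ = Φ(-1.49) = 0.0681; rank = round(100 × 0.0681) = 7; θ*₍7₎ = 8.627.
Upper: z₀ + z₂ = 1.821; 1 − a(z₀+z₂) = 1.1439; argument = 1.7680 → 1.77; α₂ = 0.9616; rank = 96; θ*₍96₎ = 9.417.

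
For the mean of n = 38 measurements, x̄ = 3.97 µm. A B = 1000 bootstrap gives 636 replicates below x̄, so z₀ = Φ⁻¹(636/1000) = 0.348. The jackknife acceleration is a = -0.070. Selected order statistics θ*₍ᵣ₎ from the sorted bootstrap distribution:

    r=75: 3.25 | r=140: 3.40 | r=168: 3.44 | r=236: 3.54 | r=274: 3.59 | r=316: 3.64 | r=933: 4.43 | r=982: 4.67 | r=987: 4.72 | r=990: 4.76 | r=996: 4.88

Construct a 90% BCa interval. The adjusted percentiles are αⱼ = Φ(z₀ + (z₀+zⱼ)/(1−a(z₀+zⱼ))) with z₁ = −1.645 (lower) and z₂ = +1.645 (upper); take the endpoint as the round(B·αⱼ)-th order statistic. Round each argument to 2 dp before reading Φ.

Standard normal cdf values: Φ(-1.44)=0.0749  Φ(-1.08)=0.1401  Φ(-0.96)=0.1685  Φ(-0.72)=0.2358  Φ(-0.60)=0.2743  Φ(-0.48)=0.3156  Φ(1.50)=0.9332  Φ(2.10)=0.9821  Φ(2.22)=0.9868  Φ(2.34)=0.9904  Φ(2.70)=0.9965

Lower: z₀ + z₁ = 0.348 + (-1.645) = -1.297; 1 − a(z₀+z₁) = 1 − (-0.070)(-1.297) = 0.9092; argument = 0.348 + (-1.297)/0.9092 = -1.0785 → -1.08.
α₁ = Φ(-1.08) = 0.1401; rank = round(1000 × 0.1401) = 140; θ*₍140₎ = 3.40.
Upper: z₀ + z₂ = 1.993; 1 − a(z₀+z₂) = 1.1395; argument = 2.0970 → 2.10; α₂ = 0.9821; rank = 982; θ*₍982₎ = 4.67.

(3.40, 4.67)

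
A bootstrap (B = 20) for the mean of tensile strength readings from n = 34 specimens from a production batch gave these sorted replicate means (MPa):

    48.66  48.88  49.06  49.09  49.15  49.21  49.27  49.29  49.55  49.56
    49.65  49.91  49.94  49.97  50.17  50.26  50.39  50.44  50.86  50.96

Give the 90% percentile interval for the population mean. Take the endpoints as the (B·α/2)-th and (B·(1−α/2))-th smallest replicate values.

(48.66, 50.86)

α = 0.10; lower rank = 20 × 0.050 = 1; upper rank = 20 × 0.950 = 19.
The 1st smallest replicate is 48.66; the 19th is 50.86.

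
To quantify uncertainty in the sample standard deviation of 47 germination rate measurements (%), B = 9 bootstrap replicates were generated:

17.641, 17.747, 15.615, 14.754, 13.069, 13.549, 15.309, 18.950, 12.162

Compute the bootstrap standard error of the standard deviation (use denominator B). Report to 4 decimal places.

Bootstrap SE is the standard deviation of the 9 replicate standard deviations.
Mean of replicates: (17.641 + 17.747 + 15.615 + 14.754 + 13.069 + 13.549 + 15.309 + 18.950 + 12.162) / 9 = 138.79600 / 9 = 15.42178
Sum of squared deviations: (+2.21922)² + (+2.32522)² + (+0.19322)² + (−0.66778)² + (−2.35278)² + (−1.87278)² + (−0.11278)² + (+3.52822)² + (−3.25978)² = 42.94495
Variance = 42.94495 / 9 = 4.77166
SE* = √4.77166

SE* = 2.1844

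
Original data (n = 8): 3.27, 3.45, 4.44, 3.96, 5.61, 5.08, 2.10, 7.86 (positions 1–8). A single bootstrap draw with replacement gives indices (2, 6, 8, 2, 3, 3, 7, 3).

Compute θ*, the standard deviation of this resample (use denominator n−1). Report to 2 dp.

Resample values: 3.45, 5.08, 7.86, 3.45, 4.44, 4.44, 2.10, 4.44.
Mean = 4.4075; sum of squared deviations = 19.5334
s² = 19.5334 / 7 = 2.7905
s = √2.7905 = 1.67

θ* = 1.67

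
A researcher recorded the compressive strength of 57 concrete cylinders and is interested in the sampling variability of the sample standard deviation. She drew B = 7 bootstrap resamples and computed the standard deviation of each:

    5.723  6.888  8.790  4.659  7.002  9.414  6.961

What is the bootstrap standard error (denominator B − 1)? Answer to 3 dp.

SE* = 1.640

Bootstrap SE is the standard deviation of the 7 replicate standard deviations.
Mean of replicates: (5.723 + 6.888 + 8.790 + 4.659 + 7.002 + 9.414 + 6.961) / 7 = 49.4370 / 7 = 7.0624
Sum of squared deviations: (−1.3394)² + (−0.1744)² + (+1.7276)² + (−2.4034)² + (−0.0604)² + (+2.3516)² + (−0.1014)² = 16.1293
Variance = 16.1293 / 6 = 2.6882
SE* = √2.6882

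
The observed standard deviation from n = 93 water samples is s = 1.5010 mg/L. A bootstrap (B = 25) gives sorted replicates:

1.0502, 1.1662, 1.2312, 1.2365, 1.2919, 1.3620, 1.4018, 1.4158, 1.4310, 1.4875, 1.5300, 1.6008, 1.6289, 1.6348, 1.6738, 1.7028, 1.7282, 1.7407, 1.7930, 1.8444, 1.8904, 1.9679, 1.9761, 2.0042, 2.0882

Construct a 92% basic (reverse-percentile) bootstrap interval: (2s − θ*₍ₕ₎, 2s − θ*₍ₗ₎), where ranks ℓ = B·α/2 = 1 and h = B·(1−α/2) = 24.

(0.9978, 1.9518)

Percentile endpoints at ranks 1 and 24: θ*₍1₎ = 1.0502, θ*₍24₎ = 2.0042.
Basic interval reflects these around s:
  lower = 2 × 1.5010 − 2.0042 = 0.9978
  upper = 2 × 1.5010 − 1.0502 = 1.9518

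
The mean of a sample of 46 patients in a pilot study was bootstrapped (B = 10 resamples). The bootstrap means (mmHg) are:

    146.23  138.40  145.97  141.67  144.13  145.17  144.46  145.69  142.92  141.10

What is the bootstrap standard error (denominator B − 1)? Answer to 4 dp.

Bootstrap SE is the standard deviation of the 10 replicate means.
Mean of replicates: (146.23 + 138.40 + 145.97 + 141.67 + 144.13 + 145.17 + 144.46 + 145.69 + 142.92 + 141.10) / 10 = 1435.74000 / 10 = 143.57400
Sum of squared deviations: (+2.65600)² + (−5.17400)² + (+2.39600)² + (−1.90400)² + (+0.55600)² + (+1.59600)² + (+0.88600)² + (+2.11600)² + (−0.65400)² + (−2.47400)² = 57.85784
Variance = 57.85784 / 9 = 6.42865
SE* = √6.42865

SE* = 2.5355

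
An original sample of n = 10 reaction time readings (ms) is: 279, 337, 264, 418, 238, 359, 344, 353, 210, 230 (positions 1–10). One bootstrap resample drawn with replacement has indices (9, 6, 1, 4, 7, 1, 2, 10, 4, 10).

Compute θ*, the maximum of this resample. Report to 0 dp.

Resample values: 210, 359, 279, 418, 344, 279, 337, 230, 418, 230.
Maximum = 418

θ* = 418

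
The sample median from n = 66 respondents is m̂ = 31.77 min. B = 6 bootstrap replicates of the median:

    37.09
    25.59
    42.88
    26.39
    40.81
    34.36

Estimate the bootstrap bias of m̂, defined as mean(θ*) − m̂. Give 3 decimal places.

mean(θ*) = (37.09 + 25.59 + 42.88 + 26.39 + 40.81 + 34.36) / 6 = 34.5200
bias = 34.5200 − 31.77

bias = +2.750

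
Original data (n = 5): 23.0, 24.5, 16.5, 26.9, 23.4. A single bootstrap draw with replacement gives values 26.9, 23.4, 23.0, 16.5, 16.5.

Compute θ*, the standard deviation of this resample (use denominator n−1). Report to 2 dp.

θ* = 4.60

Mean = 21.2600; sum of squared deviations = 84.7320
s² = 84.7320 / 4 = 21.1830
s = √21.1830 = 4.60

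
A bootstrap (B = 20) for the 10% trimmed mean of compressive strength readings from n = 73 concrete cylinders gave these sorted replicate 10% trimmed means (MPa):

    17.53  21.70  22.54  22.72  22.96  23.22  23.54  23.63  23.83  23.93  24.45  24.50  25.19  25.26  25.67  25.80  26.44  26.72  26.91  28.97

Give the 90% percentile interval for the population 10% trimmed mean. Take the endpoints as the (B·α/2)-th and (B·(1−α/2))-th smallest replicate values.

(17.53, 26.91)

α = 0.10; lower rank = 20 × 0.050 = 1; upper rank = 20 × 0.950 = 19.
The 1st smallest replicate is 17.53; the 19th is 26.91.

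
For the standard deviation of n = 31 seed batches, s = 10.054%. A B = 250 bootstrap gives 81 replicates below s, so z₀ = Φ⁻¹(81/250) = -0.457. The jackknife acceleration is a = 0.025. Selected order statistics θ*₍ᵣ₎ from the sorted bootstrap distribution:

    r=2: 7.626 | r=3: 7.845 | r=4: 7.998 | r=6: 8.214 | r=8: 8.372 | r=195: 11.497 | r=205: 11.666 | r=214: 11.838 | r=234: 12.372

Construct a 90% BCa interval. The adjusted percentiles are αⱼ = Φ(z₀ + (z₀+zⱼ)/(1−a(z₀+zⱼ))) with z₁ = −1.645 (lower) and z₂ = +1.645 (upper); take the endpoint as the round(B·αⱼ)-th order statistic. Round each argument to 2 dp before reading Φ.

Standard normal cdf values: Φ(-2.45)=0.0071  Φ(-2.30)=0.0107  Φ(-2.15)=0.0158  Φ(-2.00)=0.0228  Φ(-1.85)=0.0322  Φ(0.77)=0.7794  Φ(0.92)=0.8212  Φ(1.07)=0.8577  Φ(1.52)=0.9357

(7.626, 11.497)

Lower: z₀ + z₁ = -0.457 + (-1.645) = -2.102; 1 − a(z₀+z₁) = 1 − (0.025)(-2.102) = 1.0526; argument = -0.457 + (-2.102)/1.0526 = -2.4541 → -2.45.
α₁ = Φ(-2.45) = 0.0071; rank = round(250 × 0.0071) = 2; θ*₍2₎ = 7.626.
Upper: z₀ + z₂ = 1.188; 1 − a(z₀+z₂) = 0.9703; argument = 0.7674 → 0.77; α₂ = 0.7794; rank = 195; θ*₍195₎ = 11.497.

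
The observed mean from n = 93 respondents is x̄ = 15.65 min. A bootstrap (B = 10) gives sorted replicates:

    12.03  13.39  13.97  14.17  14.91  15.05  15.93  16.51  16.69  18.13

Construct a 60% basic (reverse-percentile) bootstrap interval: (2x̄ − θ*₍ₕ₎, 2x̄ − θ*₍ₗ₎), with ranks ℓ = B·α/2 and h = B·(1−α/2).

(14.79, 17.91)

Percentile endpoints at ranks 2 and 8: θ*₍2₎ = 13.39, θ*₍8₎ = 16.51.
Basic interval reflects these around x̄:
  lower = 2 × 15.65 − 16.51 = 14.79
  upper = 2 × 15.65 − 13.39 = 17.91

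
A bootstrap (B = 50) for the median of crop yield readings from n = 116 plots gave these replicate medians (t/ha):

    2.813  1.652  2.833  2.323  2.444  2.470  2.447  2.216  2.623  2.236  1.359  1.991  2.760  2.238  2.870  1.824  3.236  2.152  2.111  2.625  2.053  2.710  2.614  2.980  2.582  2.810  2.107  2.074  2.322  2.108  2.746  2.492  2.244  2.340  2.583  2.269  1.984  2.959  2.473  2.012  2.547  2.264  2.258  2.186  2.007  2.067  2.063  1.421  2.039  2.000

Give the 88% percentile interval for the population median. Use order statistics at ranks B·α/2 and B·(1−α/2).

(1.652, 2.870)

Sorted replicates: 1.359, 1.421, 1.652, 1.824, 1.984, 1.991, 2.000, 2.007, 2.012, 2.039, 2.053, 2.063, 2.067, 2.074, 2.107, 2.108, 2.111, 2.152, 2.186, 2.216, 2.236, 2.238, 2.244, 2.258, 2.264, 2.269, 2.322, 2.323, 2.340, 2.444, 2.447, 2.470, 2.473, 2.492, 2.547, 2.582, 2.583, 2.614, 2.623, 2.625, 2.710, 2.746, 2.760, 2.810, 2.813, 2.833, 2.870, 2.959, 2.980, 3.236
α = 0.12; lower rank = 50 × 0.060 = 3; upper rank = 50 × 0.940 = 47.
The 3rd smallest replicate is 1.652; the 47th is 2.870.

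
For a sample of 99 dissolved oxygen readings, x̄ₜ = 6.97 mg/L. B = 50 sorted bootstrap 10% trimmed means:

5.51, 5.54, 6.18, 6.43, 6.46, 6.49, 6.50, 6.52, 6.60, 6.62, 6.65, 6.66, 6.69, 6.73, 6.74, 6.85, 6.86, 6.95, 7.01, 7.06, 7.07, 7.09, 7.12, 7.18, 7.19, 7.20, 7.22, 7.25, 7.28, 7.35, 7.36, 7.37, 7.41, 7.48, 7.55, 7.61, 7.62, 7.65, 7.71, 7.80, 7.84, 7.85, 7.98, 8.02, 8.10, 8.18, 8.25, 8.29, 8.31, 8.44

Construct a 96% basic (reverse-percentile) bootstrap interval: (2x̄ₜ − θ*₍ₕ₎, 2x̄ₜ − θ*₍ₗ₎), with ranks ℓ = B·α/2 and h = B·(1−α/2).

Percentile endpoints at ranks 1 and 49: θ*₍1₎ = 5.51, θ*₍49₎ = 8.31.
Basic interval reflects these around x̄ₜ:
  lower = 2 × 6.97 − 8.31 = 5.63
  upper = 2 × 6.97 − 5.51 = 8.43

(5.63, 8.43)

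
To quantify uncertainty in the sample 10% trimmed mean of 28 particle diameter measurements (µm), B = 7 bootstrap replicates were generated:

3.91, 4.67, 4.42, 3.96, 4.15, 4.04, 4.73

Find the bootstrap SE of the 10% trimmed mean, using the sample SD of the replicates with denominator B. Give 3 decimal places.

Bootstrap SE is the standard deviation of the 7 replicate 10% trimmed means.
Mean of replicates: (3.91 + 4.67 + 4.42 + 3.96 + 4.15 + 4.04 + 4.73) / 7 = 29.8800 / 7 = 4.2686
Sum of squared deviations: (−0.3586)² + (+0.4014)² + (+0.1514)² + (−0.3086)² + (−0.1186)² + (−0.2286)² + (+0.4614)² = 0.6871
Variance = 0.6871 / 7 = 0.0982
SE* = √0.0982

SE* = 0.313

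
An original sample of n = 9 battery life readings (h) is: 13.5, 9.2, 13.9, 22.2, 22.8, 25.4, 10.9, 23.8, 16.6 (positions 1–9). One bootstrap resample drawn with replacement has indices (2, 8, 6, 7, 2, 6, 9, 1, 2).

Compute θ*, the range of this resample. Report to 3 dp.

θ* = 16.200

Resample values: 9.2, 23.8, 25.4, 10.9, 9.2, 25.4, 16.6, 13.5, 9.2.
Range = 25.4 − 9.2 = 16.200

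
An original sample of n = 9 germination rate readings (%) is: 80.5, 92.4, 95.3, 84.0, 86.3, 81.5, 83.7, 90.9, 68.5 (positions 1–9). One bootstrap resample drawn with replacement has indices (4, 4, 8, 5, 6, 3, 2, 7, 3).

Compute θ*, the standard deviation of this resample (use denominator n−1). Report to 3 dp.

Resample values: 84.0, 84.0, 90.9, 86.3, 81.5, 95.3, 92.4, 83.7, 95.3.
Mean = 88.1556; sum of squared deviations = 229.7622
s² = 229.7622 / 8 = 28.7203
s = √28.7203 = 5.359

θ* = 5.359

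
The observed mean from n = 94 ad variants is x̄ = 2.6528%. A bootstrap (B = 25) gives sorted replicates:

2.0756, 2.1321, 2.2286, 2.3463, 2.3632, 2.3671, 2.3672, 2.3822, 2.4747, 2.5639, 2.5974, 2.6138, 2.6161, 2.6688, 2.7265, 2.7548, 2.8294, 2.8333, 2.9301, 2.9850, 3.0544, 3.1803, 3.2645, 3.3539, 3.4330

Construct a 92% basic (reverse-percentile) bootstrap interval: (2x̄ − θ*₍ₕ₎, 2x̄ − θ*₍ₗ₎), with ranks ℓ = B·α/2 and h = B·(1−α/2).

(1.9517, 3.2300)

Percentile endpoints at ranks 1 and 24: θ*₍1₎ = 2.0756, θ*₍24₎ = 3.3539.
Basic interval reflects these around x̄:
  lower = 2 × 2.6528 − 3.3539 = 1.9517
  upper = 2 × 2.6528 − 2.0756 = 3.2300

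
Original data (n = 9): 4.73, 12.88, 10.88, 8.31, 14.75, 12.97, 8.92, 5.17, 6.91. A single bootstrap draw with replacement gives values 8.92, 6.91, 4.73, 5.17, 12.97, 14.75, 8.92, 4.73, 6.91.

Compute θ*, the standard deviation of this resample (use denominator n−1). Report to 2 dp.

θ* = 3.59

Mean = 8.2233; sum of squared deviations = 103.2782
s² = 103.2782 / 8 = 12.9098
s = √12.9098 = 3.59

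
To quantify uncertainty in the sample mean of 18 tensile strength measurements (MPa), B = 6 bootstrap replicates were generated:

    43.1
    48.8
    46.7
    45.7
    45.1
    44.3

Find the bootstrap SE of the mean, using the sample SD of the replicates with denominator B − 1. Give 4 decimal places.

SE* = 1.9823

Bootstrap SE is the standard deviation of the 6 replicate means.
Mean of replicates: (43.1 + 48.8 + 46.7 + 45.7 + 45.1 + 44.3) / 6 = 273.70000 / 6 = 45.61667
Sum of squared deviations: (−2.51667)² + (+3.18333)² + (+1.08333)² + (+0.08333)² + (−0.51667)² + (−1.31667)² = 19.64833
Variance = 19.64833 / 5 = 3.92967
SE* = √3.92967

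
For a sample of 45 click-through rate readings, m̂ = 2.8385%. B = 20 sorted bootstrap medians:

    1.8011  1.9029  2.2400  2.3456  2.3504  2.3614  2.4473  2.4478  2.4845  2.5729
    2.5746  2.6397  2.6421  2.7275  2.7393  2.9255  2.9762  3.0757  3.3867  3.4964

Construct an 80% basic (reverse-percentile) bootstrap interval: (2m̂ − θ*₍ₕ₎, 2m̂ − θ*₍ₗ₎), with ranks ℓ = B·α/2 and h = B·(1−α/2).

Percentile endpoints at ranks 2 and 18: θ*₍2₎ = 1.9029, θ*₍18₎ = 3.0757.
Basic interval reflects these around m̂:
  lower = 2 × 2.8385 − 3.0757 = 2.6013
  upper = 2 × 2.8385 − 1.9029 = 3.7741

(2.6013, 3.7741)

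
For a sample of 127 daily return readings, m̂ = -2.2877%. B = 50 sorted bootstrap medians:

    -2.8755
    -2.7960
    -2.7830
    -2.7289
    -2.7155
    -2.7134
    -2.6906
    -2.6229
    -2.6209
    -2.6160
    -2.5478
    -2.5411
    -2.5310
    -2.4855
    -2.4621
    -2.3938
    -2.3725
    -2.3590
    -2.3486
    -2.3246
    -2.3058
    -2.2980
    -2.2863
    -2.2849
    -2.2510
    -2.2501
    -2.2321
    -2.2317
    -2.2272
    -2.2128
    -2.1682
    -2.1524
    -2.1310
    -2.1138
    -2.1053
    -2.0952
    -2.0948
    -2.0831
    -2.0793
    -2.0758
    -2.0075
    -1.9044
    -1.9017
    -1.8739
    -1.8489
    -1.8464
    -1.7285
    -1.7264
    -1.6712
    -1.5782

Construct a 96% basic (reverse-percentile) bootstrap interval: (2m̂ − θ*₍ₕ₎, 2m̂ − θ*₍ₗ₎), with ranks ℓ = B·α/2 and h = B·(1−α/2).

(-2.9042, -1.6999)

Percentile endpoints at ranks 1 and 49: θ*₍1₎ = -2.8755, θ*₍49₎ = -1.6712.
Basic interval reflects these around m̂:
  lower = 2 × -2.2877 − -1.6712 = -2.9042
  upper = 2 × -2.2877 − -2.8755 = -1.6999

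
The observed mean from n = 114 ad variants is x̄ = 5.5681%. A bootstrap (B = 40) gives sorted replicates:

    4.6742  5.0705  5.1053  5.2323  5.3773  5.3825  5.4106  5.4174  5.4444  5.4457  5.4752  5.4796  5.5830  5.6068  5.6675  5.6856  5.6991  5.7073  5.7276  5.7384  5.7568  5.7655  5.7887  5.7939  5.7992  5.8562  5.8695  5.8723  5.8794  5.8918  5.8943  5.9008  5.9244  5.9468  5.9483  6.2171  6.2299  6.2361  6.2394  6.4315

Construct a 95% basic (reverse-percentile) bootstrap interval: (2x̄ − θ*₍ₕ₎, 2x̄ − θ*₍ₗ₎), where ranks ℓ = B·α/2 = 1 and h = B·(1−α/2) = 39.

(4.8968, 6.4620)

Percentile endpoints at ranks 1 and 39: θ*₍1₎ = 4.6742, θ*₍39₎ = 6.2394.
Basic interval reflects these around x̄:
  lower = 2 × 5.5681 − 6.2394 = 4.8968
  upper = 2 × 5.5681 − 4.6742 = 6.4620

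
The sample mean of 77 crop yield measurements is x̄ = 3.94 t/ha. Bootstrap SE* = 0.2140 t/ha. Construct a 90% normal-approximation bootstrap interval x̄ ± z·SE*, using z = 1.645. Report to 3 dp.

(3.588, 4.292)

Margin = 1.645 × 0.2140 = 0.3520
Interval: 3.94 ± 0.3520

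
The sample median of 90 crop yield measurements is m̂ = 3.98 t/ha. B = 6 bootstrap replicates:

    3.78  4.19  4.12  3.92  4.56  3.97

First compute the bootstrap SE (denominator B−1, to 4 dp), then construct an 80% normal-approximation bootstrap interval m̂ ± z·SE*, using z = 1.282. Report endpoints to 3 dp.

Mean of replicates = 4.0900; sum of squared deviations = 0.3712; SE* = √(0.3712/5) = 0.2725
Margin = 1.282 × 0.2725 = 0.3493
Interval: 3.98 ± 0.3493

(3.631, 4.329)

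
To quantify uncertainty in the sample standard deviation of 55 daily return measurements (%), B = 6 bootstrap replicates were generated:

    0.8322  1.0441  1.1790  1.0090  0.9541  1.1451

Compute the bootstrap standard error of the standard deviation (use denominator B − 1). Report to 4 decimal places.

SE* = 0.1272

Bootstrap SE is the standard deviation of the 6 replicate standard deviations.
Mean of replicates: (0.8322 + 1.0441 + 1.1790 + 1.0090 + 0.9541 + 1.1451) / 6 = 6.16350 / 6 = 1.02725
Sum of squared deviations: (−0.19505)² + (+0.01685)² + (+0.15175)² + (−0.01825)² + (−0.07315)² + (+0.11785)² = 0.08093
Variance = 0.08093 / 5 = 0.01619
SE* = √0.01619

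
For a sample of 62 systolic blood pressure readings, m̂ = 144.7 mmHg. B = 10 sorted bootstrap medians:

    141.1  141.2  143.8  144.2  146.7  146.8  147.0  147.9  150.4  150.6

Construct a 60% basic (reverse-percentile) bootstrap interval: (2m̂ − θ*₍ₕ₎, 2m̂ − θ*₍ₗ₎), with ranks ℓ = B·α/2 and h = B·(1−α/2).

(141.5, 148.2)

Percentile endpoints at ranks 2 and 8: θ*₍2₎ = 141.2, θ*₍8₎ = 147.9.
Basic interval reflects these around m̂:
  lower = 2 × 144.7 − 147.9 = 141.5
  upper = 2 × 144.7 − 141.2 = 148.2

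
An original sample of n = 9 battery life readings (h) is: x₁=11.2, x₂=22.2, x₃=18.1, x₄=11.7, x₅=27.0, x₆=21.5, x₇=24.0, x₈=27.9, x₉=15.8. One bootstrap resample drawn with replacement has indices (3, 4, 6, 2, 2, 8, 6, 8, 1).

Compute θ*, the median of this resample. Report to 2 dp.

Resample values: 18.1, 11.7, 21.5, 22.2, 22.2, 27.9, 21.5, 27.9, 11.2.
Sorted: 11.2, 11.7, 18.1, 21.5, 21.5, 22.2, 22.2, 27.9, 27.9
Median = middle value = 21.50

θ* = 21.50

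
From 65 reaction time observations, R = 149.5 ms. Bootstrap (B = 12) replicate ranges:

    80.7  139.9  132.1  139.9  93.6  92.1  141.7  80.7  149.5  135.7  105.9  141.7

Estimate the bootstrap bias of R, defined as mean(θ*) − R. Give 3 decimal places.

bias = −30.042

mean(θ*) = (80.7 + 139.9 + 132.1 + 139.9 + 93.6 + 92.1 + 141.7 + 80.7 + 149.5 + 135.7 + 105.9 + 141.7) / 12 = 119.4583
bias = 119.4583 − 149.5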